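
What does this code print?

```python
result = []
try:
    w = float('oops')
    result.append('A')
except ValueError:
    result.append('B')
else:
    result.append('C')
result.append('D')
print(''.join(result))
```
BD

else block skipped when exception is caught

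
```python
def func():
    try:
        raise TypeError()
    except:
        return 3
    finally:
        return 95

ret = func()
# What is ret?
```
95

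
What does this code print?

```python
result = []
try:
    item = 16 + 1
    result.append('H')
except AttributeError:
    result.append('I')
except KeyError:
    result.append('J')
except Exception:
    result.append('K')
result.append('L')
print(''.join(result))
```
HL

No exception, try block completes normally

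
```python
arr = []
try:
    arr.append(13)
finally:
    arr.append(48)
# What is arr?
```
[13, 48]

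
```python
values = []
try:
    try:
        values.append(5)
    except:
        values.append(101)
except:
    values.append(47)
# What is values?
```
[5]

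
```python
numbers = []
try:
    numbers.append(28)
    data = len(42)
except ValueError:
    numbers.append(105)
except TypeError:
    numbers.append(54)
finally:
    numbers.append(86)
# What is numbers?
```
[28, 54, 86]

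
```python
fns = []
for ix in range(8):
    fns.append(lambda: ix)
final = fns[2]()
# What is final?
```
7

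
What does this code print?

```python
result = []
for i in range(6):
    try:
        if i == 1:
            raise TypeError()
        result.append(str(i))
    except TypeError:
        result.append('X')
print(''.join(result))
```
0X2345

Exception on i=1 caught, loop continues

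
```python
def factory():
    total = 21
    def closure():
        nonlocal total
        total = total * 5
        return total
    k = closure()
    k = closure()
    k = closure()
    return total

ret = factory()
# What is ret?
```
2625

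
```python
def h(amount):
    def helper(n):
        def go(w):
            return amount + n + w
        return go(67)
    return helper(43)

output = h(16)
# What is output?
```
126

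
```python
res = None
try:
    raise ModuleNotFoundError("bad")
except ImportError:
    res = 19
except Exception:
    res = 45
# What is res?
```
19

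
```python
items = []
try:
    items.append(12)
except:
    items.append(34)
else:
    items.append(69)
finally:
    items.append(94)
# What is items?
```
[12, 69, 94]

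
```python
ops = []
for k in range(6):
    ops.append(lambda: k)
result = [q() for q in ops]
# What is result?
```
[5, 5, 5, 5, 5, 5]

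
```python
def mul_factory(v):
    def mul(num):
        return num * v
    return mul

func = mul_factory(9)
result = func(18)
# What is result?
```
162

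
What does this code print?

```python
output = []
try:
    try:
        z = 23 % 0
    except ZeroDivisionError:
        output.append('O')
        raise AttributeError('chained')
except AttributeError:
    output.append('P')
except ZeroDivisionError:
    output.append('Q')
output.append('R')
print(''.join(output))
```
OPR

AttributeError raised and caught, original ZeroDivisionError not re-raised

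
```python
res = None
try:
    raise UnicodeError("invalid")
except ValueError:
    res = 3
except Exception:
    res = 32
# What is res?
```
3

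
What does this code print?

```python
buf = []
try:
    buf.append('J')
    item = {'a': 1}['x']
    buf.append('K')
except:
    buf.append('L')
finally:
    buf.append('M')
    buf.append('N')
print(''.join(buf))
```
JLMN

Code before exception runs, then except, then all of finally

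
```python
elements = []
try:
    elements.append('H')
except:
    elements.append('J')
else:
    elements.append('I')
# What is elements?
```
['H', 'I']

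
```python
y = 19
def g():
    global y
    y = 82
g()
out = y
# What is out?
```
82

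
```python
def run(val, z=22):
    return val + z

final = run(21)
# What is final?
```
43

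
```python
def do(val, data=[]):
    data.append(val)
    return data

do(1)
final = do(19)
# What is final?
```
[1, 19]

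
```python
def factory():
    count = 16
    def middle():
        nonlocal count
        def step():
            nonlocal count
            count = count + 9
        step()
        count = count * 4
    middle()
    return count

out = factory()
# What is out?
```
100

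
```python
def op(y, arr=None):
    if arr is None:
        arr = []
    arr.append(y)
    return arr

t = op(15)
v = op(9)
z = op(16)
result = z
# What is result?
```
[16]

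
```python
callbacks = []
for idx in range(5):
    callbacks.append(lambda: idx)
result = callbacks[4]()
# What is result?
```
4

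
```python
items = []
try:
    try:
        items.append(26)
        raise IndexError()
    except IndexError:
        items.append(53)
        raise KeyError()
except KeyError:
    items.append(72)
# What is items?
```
[26, 53, 72]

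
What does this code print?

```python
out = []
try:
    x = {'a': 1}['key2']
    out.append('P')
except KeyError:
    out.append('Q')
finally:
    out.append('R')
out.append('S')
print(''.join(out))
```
QRS

finally always runs, even after exception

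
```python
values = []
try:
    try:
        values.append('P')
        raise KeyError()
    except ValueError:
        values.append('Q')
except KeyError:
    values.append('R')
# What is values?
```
['P', 'R']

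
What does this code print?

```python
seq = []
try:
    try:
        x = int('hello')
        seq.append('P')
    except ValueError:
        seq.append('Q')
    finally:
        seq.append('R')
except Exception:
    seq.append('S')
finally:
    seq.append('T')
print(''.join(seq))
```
QRT

Both finally blocks run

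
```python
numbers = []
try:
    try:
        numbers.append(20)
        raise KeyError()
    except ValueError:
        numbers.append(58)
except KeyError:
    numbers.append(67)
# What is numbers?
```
[20, 67]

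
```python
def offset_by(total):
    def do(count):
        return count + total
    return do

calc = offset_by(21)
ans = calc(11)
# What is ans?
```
32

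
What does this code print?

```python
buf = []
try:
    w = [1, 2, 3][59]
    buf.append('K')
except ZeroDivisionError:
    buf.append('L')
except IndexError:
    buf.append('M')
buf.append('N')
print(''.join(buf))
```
MN

IndexError is caught by its specific handler, not ZeroDivisionError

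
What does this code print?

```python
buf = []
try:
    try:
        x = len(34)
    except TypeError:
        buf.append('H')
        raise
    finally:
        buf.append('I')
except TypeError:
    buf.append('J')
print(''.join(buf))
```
HIJ

finally runs before re-raised exception propagates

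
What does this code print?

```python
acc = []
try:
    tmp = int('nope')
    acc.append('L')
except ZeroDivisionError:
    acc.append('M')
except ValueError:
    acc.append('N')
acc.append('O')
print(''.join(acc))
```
NO

ValueError is caught by its specific handler, not ZeroDivisionError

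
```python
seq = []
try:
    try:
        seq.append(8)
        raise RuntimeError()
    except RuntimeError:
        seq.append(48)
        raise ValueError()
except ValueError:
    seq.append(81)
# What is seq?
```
[8, 48, 81]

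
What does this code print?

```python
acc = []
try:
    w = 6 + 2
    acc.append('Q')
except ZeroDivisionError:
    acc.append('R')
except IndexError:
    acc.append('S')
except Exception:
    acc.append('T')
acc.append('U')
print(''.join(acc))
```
QU

No exception, try block completes normally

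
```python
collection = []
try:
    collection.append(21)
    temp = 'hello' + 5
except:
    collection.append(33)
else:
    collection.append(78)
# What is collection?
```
[21, 33]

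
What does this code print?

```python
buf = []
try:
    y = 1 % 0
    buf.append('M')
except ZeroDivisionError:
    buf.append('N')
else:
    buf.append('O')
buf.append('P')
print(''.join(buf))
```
NP

else block skipped when exception is caught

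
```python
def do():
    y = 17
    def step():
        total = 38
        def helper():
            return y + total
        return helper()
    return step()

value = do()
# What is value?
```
55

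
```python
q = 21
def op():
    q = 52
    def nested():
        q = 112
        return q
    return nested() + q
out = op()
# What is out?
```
164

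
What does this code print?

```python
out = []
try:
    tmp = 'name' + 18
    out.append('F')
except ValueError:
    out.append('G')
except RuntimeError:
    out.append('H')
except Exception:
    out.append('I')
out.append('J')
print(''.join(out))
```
IJ

TypeError not specifically caught, falls to Exception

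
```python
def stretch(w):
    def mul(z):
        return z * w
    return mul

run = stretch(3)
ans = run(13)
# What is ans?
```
39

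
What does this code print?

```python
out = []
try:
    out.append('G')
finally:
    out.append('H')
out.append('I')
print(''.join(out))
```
GHI

try/finally without except, no exception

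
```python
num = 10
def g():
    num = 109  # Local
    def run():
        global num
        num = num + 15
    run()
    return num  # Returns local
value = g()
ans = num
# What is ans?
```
25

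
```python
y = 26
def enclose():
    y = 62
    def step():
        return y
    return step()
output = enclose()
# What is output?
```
62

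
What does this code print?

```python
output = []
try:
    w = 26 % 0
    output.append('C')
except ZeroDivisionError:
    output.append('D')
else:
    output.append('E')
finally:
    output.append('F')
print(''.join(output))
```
DF

Exception: except runs, else skipped, finally runs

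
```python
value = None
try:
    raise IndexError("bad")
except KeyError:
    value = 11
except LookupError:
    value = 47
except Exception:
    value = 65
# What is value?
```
47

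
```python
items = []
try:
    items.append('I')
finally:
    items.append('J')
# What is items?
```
['I', 'J']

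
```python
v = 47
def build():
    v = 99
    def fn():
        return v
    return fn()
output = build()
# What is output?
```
99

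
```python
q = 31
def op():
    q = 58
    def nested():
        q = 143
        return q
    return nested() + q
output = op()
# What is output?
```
201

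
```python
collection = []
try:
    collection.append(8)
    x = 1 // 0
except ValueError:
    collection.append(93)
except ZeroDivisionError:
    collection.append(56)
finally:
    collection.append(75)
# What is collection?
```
[8, 56, 75]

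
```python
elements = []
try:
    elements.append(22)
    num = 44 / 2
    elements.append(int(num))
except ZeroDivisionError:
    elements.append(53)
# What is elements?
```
[22, 22]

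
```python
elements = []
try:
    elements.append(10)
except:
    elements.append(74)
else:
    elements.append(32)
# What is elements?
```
[10, 32]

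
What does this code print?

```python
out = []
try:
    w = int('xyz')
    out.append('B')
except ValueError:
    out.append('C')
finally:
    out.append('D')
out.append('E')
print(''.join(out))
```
CDE

finally always runs, even after exception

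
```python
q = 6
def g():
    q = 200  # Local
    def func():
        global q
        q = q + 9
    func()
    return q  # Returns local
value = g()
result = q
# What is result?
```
15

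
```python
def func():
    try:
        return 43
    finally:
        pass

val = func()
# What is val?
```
43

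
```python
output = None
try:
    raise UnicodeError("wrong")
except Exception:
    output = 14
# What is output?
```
14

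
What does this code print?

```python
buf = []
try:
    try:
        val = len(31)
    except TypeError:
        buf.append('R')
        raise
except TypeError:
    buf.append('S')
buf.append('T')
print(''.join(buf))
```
RST

raise without argument re-raises current exception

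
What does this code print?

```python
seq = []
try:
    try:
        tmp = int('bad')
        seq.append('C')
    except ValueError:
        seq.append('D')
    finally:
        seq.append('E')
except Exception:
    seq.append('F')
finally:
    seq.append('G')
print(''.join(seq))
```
DEG

Both finally blocks run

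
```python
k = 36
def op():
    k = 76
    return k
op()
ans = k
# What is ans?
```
36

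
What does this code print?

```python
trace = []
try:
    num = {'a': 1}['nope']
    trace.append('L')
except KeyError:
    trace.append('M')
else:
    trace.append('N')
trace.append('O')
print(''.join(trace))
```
MO

else block skipped when exception is caught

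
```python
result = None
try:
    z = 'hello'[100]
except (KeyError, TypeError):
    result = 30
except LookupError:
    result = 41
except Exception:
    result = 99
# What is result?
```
41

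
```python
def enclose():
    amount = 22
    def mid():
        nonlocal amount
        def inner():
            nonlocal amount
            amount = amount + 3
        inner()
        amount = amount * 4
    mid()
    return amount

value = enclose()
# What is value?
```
100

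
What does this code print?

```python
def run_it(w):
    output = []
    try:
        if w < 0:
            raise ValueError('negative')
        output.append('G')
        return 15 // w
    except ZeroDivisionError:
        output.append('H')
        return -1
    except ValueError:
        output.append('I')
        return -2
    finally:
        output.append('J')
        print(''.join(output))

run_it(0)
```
GHJ

w=0 causes ZeroDivisionError, caught, finally prints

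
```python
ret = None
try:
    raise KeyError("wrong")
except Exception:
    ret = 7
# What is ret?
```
7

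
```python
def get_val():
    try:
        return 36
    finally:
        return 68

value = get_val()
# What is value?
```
68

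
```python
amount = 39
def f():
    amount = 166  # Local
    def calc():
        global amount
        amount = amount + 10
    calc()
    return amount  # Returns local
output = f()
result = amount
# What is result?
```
49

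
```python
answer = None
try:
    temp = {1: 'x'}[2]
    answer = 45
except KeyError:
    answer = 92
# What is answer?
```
92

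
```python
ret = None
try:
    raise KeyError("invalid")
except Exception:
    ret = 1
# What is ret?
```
1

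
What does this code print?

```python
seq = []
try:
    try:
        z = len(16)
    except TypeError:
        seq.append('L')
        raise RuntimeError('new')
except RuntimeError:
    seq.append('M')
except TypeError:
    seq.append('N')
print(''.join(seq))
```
LM

New RuntimeError raised, caught by outer RuntimeError handler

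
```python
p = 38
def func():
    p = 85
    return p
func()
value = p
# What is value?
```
38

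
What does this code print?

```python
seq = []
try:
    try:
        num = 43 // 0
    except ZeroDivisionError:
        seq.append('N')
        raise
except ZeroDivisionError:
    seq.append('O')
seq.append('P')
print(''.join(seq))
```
NOP

raise without argument re-raises current exception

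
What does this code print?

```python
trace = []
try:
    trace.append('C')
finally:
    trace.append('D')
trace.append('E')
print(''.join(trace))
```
CDE

try/finally without except, no exception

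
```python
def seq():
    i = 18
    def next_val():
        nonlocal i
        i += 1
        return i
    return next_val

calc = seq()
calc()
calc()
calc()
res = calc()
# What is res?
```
22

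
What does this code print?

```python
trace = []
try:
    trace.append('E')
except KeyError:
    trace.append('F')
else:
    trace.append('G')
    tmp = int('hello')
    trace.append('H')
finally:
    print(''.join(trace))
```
EG

Try succeeds, else appends 'G', ValueError in else is uncaught, finally prints before exception propagates ('H' never appended)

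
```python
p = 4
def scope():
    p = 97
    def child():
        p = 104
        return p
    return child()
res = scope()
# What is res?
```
104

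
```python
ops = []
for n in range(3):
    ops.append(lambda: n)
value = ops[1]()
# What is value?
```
2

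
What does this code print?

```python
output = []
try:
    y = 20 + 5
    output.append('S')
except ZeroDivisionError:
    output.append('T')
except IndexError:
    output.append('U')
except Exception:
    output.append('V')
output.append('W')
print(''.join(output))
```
SW

No exception, try block completes normally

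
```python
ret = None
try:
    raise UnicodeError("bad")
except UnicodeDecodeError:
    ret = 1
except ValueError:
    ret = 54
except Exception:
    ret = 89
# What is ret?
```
54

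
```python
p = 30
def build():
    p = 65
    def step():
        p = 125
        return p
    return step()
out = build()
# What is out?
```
125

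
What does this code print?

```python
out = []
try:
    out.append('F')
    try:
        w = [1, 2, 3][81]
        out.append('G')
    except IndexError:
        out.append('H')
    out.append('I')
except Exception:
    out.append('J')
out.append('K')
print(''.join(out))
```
FHIK

Inner exception caught by inner handler, outer continues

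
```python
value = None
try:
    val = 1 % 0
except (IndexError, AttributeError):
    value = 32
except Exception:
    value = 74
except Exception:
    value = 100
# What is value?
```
74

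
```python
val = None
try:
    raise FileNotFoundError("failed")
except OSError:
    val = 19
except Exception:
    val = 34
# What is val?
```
19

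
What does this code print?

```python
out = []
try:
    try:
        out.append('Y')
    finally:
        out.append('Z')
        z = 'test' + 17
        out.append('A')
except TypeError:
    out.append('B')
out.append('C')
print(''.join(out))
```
YZBC

Exception in inner finally caught by outer except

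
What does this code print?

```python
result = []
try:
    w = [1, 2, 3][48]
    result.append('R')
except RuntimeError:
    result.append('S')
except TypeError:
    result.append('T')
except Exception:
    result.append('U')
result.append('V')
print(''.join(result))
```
UV

IndexError not specifically caught, falls to Exception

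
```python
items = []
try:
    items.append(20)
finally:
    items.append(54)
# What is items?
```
[20, 54]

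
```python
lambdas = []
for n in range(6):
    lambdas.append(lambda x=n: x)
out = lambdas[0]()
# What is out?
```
0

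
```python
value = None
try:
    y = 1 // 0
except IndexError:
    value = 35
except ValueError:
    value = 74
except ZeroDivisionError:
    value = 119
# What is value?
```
119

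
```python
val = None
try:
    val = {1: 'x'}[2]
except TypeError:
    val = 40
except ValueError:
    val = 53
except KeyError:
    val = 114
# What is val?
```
114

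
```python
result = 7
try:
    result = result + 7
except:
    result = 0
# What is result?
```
14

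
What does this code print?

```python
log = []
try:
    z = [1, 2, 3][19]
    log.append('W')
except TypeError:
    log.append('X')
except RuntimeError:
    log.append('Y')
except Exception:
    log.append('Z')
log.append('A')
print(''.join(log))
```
ZA

IndexError not specifically caught, falls to Exception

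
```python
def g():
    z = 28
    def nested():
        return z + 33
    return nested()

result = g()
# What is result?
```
61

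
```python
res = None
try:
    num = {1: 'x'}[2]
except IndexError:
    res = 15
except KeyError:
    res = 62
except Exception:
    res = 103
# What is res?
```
62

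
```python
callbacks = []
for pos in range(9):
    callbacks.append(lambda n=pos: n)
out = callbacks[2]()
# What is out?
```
2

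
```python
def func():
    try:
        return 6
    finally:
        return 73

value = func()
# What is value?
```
73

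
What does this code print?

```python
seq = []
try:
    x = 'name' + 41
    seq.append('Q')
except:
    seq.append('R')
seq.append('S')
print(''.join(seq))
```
RS

Exception raised in try, caught by bare except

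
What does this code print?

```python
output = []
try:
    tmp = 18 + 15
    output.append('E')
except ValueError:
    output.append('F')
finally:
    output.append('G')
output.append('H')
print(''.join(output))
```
EGH

finally runs after normal execution too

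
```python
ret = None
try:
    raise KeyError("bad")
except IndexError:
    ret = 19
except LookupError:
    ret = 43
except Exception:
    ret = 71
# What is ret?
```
43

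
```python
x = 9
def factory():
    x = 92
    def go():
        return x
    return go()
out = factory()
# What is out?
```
92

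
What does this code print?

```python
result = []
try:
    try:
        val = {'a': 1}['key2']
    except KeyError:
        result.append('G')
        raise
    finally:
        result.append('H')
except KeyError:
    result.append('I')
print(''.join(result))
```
GHI

finally runs before re-raised exception propagates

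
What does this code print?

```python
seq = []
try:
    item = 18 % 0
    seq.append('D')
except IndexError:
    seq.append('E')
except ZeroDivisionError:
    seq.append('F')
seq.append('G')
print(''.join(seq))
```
FG

ZeroDivisionError is caught by its specific handler, not IndexError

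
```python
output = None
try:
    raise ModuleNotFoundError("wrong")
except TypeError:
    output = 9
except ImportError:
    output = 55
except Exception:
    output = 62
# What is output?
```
55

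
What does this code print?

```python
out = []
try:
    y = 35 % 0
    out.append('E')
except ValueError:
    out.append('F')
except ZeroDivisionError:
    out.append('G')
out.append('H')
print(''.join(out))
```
GH

ZeroDivisionError is caught by its specific handler, not ValueError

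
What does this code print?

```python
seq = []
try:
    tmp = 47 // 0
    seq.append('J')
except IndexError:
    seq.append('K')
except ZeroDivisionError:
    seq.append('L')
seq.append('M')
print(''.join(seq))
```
LM

ZeroDivisionError is caught by its specific handler, not IndexError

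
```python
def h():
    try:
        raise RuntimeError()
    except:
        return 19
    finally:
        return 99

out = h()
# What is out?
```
99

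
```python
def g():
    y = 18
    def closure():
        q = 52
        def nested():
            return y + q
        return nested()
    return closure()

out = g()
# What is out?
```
70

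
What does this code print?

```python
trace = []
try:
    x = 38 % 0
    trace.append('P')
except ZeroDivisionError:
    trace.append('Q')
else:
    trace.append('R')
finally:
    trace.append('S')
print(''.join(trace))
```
QS

Exception: except runs, else skipped, finally runs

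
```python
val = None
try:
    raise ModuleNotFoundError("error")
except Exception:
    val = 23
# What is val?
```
23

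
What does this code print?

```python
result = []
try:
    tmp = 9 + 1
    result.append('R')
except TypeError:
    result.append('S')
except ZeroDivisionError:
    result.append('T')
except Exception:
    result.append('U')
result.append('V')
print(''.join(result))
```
RV

No exception, try block completes normally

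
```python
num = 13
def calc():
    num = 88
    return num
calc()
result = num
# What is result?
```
13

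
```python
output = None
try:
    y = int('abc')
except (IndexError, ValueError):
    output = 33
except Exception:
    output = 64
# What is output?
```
33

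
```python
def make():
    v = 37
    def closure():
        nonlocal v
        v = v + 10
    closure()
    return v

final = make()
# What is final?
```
47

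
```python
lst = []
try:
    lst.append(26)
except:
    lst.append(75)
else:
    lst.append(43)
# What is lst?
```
[26, 43]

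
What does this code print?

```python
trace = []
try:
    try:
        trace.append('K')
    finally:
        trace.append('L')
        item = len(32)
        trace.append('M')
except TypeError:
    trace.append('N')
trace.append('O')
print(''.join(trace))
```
KLNO

Exception in inner finally caught by outer except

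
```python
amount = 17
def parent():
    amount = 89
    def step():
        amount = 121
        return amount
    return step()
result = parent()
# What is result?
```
121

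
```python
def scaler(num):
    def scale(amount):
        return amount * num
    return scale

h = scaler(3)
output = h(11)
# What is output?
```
33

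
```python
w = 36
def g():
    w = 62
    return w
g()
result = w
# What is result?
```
36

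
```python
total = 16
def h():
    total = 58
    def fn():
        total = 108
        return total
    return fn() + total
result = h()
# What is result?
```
166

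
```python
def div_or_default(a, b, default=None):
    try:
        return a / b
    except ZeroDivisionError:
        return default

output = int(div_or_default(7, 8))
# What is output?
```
0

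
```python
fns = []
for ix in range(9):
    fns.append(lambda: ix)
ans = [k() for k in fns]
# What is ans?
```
[8, 8, 8, 8, 8, 8, 8, 8, 8]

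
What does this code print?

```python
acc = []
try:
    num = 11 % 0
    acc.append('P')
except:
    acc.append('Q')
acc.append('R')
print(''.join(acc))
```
QR

Exception raised in try, caught by bare except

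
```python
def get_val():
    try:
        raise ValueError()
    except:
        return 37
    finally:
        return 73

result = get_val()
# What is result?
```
73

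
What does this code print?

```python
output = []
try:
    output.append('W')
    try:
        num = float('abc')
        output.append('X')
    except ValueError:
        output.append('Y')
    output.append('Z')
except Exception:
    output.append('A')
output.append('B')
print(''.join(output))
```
WYZB

Inner exception caught by inner handler, outer continues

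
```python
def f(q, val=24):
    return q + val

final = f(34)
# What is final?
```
58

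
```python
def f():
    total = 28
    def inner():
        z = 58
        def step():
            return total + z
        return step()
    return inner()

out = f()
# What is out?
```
86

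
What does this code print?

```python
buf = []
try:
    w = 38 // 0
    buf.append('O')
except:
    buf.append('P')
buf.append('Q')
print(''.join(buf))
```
PQ

Exception raised in try, caught by bare except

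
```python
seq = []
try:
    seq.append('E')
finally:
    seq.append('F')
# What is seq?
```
['E', 'F']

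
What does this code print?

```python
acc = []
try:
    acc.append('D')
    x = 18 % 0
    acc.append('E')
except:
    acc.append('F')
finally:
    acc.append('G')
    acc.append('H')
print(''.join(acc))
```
DFGH

Code before exception runs, then except, then all of finally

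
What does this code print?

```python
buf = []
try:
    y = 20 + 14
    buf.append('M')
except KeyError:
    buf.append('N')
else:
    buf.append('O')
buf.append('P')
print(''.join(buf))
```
MOP

else block runs when no exception occurs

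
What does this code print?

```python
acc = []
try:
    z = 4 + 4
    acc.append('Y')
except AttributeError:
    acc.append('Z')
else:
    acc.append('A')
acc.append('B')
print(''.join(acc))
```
YAB

else block runs when no exception occurs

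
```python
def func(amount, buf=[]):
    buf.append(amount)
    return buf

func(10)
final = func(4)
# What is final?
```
[10, 4]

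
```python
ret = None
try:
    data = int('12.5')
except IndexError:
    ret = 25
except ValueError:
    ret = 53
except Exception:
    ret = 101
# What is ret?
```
53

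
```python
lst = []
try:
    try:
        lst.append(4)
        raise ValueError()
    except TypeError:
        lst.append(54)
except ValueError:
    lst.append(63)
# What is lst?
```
[4, 63]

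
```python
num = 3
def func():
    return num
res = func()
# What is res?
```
3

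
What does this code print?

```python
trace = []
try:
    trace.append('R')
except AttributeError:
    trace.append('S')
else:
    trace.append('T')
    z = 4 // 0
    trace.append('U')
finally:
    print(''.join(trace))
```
RT

Try succeeds, else appends 'T', ZeroDivisionError in else is uncaught, finally prints before exception propagates ('U' never appended)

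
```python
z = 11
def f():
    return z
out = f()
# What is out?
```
11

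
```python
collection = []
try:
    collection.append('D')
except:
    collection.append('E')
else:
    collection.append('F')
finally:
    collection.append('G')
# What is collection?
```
['D', 'F', 'G']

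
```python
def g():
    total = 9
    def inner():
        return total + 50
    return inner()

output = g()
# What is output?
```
59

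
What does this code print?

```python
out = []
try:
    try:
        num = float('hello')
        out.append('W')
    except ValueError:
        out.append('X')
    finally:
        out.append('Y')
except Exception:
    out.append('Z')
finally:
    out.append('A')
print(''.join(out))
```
XYA

Both finally blocks run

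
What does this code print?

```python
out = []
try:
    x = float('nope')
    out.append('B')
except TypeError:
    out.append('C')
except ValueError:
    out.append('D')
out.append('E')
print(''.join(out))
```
DE

ValueError is caught by its specific handler, not TypeError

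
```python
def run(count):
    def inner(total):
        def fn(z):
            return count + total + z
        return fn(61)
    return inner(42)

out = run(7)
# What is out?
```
110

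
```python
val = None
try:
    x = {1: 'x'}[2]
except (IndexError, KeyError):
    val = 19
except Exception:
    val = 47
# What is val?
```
19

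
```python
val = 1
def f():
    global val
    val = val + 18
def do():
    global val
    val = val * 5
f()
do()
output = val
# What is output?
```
95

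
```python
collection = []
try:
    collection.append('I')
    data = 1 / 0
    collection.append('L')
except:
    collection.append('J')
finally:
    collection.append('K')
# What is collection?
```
['I', 'J', 'K']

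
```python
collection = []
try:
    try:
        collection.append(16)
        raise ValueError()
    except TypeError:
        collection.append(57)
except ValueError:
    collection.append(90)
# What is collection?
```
[16, 90]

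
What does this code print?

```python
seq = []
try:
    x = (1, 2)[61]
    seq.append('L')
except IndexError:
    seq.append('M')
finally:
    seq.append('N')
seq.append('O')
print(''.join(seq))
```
MNO

finally always runs, even after exception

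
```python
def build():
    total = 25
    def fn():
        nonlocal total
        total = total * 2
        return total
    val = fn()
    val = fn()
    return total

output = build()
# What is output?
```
100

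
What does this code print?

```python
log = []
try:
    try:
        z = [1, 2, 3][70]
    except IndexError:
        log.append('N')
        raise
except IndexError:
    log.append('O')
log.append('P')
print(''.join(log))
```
NOP

raise without argument re-raises current exception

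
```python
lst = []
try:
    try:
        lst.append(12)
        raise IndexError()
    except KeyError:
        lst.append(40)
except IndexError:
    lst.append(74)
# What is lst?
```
[12, 74]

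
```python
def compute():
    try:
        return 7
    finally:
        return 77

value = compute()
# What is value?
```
77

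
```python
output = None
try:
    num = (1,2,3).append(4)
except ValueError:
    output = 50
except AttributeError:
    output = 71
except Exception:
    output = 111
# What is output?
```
71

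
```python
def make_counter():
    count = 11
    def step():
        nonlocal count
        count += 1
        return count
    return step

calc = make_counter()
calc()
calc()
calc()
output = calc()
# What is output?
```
15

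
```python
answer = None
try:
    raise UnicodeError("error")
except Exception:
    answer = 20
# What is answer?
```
20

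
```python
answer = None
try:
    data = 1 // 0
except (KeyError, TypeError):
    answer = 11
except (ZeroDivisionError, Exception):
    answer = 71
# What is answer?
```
71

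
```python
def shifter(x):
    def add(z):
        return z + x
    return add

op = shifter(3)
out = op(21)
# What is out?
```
24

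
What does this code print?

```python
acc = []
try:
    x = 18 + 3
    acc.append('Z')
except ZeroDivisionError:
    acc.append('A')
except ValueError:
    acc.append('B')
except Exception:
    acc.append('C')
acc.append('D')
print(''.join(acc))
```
ZD

No exception, try block completes normally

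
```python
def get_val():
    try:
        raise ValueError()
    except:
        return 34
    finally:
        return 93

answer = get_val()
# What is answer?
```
93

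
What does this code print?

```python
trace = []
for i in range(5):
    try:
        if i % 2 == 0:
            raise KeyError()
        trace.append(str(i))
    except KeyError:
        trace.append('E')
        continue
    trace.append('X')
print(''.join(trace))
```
E1XE3XE

continue in except skips rest of loop body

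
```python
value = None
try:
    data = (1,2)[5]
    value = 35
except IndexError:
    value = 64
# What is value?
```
64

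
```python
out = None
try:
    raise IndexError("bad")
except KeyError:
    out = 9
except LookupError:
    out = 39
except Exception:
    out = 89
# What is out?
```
39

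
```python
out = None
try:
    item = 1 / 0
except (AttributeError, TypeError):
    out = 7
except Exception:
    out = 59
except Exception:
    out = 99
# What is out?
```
59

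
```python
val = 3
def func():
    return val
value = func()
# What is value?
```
3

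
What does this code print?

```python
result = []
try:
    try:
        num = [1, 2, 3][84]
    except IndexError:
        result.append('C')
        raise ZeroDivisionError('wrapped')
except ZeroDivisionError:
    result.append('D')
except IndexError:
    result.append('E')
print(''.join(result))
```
CD

New ZeroDivisionError raised, caught by outer ZeroDivisionError handler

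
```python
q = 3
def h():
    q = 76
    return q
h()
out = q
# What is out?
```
3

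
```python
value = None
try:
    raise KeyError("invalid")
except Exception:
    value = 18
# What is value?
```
18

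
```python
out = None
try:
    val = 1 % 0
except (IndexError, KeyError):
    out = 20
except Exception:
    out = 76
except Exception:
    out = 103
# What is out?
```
76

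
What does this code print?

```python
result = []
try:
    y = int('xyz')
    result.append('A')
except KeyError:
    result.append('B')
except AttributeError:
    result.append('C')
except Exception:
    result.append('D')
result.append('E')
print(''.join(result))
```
DE

ValueError not specifically caught, falls to Exception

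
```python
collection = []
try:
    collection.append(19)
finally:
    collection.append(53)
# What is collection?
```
[19, 53]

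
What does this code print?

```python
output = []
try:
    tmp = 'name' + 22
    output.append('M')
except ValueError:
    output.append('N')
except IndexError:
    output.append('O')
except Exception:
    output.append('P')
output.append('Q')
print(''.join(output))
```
PQ

TypeError not specifically caught, falls to Exception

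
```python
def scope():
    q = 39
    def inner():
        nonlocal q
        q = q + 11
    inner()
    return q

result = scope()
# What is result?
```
50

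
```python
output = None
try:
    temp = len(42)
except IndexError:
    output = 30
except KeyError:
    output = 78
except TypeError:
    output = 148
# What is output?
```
148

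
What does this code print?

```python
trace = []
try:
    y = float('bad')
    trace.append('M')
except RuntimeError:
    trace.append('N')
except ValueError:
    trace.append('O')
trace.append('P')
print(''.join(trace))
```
OP

ValueError is caught by its specific handler, not RuntimeError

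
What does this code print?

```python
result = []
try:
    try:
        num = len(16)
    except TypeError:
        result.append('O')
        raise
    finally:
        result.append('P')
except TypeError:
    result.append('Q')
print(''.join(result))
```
OPQ

finally runs before re-raised exception propagates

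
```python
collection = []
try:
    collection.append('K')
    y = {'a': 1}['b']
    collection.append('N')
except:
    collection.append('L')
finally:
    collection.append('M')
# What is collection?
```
['K', 'L', 'M']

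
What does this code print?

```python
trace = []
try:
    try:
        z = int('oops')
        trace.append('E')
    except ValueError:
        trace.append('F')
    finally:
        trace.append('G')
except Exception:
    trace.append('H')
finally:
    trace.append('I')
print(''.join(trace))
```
FGI

Both finally blocks run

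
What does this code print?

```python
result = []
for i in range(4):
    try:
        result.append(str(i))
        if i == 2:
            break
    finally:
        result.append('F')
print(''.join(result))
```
0F1F2F

finally runs even when breaking out of loop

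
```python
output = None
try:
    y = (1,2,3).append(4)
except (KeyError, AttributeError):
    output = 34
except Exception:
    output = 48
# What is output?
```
34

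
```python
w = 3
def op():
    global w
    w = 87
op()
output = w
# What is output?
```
87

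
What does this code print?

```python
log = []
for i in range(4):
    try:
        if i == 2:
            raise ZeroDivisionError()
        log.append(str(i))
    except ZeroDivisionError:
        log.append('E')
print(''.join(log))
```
01E3

Exception on i=2 caught, loop continues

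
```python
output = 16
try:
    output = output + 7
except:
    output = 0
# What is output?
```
23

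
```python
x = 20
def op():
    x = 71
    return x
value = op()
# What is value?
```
71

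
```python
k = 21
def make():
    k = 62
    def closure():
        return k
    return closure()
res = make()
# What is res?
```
62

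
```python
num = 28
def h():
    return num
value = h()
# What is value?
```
28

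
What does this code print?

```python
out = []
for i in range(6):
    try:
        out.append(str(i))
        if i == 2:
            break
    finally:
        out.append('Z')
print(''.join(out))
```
0Z1Z2Z

finally runs even when breaking out of loop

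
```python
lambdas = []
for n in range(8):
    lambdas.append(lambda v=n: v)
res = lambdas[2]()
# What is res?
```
2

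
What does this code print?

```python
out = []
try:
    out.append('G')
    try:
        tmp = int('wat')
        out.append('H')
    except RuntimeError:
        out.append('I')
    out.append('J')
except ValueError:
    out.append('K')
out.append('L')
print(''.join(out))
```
GKL

Inner handler doesn't match, propagates to outer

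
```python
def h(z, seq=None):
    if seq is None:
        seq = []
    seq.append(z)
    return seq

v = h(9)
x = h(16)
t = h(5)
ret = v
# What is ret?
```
[9]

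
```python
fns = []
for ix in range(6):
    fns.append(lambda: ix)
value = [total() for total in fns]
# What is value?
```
[5, 5, 5, 5, 5, 5]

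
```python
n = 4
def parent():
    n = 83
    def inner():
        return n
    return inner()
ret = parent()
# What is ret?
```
83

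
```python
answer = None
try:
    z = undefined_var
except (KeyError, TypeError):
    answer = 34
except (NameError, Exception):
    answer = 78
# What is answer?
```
78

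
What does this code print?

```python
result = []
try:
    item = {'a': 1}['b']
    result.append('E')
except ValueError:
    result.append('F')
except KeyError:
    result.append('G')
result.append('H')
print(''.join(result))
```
GH

KeyError is caught by its specific handler, not ValueError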